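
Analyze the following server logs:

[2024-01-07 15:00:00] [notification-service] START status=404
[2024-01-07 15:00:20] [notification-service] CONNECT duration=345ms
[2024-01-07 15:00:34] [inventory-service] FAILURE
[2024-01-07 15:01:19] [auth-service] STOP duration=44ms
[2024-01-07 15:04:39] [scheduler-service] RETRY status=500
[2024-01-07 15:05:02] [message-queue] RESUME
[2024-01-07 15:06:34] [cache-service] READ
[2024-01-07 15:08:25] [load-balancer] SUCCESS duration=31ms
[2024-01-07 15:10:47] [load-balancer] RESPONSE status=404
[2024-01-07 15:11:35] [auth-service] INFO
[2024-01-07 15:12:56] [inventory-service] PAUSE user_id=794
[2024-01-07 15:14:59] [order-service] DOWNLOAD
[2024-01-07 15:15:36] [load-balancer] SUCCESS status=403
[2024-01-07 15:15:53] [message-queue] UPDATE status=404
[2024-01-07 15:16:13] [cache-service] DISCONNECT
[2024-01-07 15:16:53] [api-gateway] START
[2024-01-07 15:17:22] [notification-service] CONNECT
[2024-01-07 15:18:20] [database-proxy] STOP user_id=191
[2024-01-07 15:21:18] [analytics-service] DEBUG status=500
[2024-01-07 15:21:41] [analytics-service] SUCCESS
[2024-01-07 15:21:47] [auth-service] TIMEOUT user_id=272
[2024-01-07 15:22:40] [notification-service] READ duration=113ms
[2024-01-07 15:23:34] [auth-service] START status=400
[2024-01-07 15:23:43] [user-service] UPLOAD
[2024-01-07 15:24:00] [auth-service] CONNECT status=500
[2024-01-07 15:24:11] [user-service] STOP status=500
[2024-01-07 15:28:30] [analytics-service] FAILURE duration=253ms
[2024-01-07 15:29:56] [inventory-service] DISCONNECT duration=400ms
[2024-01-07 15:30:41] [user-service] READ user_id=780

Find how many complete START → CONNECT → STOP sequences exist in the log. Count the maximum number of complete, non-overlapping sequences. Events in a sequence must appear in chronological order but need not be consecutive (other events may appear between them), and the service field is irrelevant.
3

To count sequences:

1. Look for pattern: START → CONNECT → STOP
2. Greedily scan the log in chronological order, matching each sequence element in turn (ignoring service)
3. Each time the full pattern completes, increment the count and restart matching from the next event
4. Complete non-overlapping sequences found: 3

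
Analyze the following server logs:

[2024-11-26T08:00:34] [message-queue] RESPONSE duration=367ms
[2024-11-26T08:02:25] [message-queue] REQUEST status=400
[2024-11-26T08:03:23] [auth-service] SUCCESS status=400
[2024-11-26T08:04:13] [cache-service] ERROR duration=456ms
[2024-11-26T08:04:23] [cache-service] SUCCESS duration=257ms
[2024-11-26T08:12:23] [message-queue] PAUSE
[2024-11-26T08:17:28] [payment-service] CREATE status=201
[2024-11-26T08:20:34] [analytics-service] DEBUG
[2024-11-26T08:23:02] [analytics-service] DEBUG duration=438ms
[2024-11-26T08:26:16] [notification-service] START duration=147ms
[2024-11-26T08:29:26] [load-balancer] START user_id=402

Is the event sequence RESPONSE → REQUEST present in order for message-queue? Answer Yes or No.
Yes

To verify sequence order:

1. Find all events in sequence RESPONSE → REQUEST for message-queue
2. Extract their timestamps
3. Check if timestamps are in ascending order
4. Result: Yes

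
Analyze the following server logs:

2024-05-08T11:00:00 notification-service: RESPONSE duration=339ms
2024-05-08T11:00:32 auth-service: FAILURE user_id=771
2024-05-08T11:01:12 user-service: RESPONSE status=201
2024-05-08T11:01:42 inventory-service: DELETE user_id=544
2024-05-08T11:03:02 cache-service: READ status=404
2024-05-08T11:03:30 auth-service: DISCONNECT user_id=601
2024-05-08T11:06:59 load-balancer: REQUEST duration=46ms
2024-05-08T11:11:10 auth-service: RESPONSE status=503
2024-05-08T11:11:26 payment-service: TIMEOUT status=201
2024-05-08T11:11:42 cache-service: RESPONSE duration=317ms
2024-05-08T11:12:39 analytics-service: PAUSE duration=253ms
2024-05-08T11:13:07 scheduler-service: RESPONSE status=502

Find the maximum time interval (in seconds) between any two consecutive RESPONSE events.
598

To find the longest gap:

1. Extract all RESPONSE events in chronological order
2. Calculate time differences between consecutive events
3. Find the maximum difference
4. Longest gap: 598 seconds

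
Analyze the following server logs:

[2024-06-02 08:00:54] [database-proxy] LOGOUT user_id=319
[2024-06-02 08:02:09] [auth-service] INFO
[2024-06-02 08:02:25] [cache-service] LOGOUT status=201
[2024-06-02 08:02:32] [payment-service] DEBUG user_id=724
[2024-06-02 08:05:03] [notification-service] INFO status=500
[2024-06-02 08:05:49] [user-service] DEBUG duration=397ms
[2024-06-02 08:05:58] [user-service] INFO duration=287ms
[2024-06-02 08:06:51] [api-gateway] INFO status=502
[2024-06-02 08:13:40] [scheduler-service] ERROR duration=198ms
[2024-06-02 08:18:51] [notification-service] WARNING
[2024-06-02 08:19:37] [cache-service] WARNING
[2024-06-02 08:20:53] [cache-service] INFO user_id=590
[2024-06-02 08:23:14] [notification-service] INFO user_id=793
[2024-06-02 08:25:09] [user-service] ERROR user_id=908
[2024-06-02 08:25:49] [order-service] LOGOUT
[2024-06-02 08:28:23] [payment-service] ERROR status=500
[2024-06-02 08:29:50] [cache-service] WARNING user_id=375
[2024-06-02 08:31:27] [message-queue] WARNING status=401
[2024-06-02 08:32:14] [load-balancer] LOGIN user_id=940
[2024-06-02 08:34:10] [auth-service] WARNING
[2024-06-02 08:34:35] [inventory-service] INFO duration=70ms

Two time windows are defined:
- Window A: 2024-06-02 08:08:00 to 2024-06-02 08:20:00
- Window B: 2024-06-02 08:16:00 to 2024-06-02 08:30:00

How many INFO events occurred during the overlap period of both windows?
0

To find overlap events:

1. Window A: 2024-06-02 08:08:00 to 2024-06-02 08:20:00
2. Window B: 2024-06-02 08:16:00 to 2024-06-02 08:30:00
3. Overlap period: 2024-06-02 08:16:00 to 2024-06-02 08:20:00
4. Count INFO events in overlap: 0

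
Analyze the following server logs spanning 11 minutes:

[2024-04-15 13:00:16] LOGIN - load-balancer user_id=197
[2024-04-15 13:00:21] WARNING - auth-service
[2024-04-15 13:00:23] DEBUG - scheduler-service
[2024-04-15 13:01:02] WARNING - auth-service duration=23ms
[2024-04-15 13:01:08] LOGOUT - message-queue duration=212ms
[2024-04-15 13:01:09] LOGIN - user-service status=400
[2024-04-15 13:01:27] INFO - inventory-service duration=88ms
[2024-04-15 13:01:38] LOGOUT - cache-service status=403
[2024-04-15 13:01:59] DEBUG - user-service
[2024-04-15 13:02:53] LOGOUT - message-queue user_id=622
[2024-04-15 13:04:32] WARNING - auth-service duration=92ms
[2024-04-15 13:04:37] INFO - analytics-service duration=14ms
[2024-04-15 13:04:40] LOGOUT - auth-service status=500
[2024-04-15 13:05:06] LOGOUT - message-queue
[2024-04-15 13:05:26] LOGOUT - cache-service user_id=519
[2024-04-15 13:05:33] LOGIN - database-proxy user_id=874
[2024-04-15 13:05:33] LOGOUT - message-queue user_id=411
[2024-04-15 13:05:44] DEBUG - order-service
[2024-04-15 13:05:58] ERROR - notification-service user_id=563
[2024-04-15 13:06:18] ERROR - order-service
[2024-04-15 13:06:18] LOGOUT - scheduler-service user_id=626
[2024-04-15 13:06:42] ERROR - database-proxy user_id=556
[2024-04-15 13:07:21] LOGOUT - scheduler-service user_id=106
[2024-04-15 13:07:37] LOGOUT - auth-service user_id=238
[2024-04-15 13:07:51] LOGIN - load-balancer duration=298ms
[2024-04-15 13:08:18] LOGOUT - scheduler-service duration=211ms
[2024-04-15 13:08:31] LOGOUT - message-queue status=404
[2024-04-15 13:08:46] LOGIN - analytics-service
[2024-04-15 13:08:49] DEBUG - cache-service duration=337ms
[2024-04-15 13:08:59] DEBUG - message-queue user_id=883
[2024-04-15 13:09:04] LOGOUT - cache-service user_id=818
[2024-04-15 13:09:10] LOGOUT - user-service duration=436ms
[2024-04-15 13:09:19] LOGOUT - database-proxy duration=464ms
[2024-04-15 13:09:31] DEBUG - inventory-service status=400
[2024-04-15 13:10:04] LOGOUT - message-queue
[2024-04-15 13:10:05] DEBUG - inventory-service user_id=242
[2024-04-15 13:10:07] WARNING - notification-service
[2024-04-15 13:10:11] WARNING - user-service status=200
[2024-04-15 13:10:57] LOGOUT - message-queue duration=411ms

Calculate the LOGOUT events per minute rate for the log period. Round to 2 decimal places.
1.55

To calculate the rate:

1. Count total LOGOUT events: 17
2. Total time period: 11 minutes
3. Rate = 17 / 11 = 1.55 events per minute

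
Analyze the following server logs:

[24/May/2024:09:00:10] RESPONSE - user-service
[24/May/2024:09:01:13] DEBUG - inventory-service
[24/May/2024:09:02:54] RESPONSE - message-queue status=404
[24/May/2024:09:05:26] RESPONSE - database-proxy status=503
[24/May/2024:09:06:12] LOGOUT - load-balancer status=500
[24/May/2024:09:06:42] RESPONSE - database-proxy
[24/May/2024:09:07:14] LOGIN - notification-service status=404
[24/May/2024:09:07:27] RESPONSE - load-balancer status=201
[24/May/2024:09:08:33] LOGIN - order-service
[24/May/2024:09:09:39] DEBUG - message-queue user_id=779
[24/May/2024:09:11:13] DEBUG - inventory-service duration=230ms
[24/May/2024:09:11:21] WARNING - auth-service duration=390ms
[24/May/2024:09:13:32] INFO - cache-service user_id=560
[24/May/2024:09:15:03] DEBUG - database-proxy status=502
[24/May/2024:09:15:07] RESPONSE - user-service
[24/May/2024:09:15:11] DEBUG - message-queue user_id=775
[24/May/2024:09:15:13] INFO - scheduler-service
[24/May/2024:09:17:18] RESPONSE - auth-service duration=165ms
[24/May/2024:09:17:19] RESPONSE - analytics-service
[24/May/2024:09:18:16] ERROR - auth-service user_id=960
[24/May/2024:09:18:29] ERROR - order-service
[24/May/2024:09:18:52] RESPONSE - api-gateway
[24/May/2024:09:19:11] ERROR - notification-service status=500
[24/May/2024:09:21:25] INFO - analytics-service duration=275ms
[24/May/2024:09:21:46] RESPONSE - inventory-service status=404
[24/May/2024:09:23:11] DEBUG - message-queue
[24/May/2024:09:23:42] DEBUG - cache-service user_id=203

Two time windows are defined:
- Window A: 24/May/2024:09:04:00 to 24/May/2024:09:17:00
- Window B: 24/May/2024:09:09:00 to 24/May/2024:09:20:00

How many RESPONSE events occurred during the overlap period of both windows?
1

To find overlap events:

1. Window A: 24/May/2024:09:04:00 to 24/May/2024:09:17:00
2. Window B: 24/May/2024:09:09:00 to 24/May/2024:09:20:00
3. Overlap period: 24/May/2024:09:09:00 to 24/May/2024:09:17:00
4. Count RESPONSE events in overlap: 1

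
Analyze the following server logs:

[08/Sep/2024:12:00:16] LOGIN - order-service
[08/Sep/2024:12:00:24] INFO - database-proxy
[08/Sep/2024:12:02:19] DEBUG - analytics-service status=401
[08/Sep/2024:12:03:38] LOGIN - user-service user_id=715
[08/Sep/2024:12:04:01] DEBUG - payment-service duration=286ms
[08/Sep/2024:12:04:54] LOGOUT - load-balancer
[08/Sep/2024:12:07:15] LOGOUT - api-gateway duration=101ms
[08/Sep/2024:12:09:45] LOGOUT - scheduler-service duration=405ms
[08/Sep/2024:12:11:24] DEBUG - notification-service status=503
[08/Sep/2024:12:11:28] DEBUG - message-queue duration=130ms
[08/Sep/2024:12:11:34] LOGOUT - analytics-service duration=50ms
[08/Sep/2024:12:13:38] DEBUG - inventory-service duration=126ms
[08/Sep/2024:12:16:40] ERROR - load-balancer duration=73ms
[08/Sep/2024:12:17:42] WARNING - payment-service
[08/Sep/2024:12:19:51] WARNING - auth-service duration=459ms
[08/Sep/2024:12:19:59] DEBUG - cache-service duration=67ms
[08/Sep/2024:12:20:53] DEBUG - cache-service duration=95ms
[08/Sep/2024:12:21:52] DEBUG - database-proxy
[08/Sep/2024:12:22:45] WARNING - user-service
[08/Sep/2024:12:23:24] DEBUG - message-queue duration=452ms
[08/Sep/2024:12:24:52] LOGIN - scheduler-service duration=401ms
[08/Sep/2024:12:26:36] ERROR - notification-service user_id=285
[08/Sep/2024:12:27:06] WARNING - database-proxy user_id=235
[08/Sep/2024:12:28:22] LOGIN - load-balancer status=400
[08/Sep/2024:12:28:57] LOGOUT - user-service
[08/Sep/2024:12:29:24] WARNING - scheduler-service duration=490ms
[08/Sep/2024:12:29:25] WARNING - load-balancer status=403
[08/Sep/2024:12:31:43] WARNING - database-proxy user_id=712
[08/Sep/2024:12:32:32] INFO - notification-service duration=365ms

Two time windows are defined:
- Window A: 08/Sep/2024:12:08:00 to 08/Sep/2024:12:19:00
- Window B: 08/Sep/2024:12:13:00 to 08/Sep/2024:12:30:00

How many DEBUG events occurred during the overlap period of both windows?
1

To find overlap events:

1. Window A: 08/Sep/2024:12:08:00 to 08/Sep/2024:12:19:00
2. Window B: 08/Sep/2024:12:13:00 to 08/Sep/2024:12:30:00
3. Overlap period: 08/Sep/2024:12:13:00 to 08/Sep/2024:12:19:00
4. Count DEBUG events in overlap: 1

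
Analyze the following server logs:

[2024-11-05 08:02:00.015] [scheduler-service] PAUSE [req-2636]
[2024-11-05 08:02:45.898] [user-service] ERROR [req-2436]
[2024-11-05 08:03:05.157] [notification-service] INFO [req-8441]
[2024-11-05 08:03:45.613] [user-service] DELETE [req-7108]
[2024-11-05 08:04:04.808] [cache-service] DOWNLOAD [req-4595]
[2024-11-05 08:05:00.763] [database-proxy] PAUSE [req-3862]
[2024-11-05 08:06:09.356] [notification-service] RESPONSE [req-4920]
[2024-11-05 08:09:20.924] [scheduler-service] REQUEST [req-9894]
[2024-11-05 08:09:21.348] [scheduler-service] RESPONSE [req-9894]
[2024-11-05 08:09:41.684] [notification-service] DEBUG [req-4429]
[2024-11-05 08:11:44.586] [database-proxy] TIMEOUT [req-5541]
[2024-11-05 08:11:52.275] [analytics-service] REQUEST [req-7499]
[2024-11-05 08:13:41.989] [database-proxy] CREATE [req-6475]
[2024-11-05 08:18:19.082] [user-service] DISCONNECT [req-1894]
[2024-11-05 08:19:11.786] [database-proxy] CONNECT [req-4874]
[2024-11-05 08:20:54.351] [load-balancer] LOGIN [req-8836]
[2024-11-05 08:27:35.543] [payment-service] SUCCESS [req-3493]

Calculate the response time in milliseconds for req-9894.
424

To calculate latency:

1. Find REQUEST with id req-9894: 2024-11-05 08:09:20.924
2. Find RESPONSE with id req-9894: 2024-11-05 08:09:21.348
3. Latency: 2024-11-05 08:09:21.348 - 2024-11-05 08:09:20.924 = 424ms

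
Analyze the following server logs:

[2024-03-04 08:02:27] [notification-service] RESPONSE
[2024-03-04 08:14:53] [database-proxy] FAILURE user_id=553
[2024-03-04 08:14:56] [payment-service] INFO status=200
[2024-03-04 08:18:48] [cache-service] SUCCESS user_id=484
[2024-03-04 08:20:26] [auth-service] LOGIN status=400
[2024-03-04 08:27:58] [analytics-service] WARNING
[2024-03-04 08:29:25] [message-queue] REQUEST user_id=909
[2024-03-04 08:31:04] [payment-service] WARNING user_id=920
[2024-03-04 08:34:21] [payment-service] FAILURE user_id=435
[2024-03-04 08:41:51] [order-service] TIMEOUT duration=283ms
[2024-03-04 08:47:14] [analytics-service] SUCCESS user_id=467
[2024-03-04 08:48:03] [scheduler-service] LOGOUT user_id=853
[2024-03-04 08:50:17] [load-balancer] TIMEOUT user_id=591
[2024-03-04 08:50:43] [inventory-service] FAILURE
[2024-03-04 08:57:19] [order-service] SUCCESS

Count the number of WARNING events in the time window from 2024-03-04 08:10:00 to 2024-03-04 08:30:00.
1

To count events in the time window:

1. Window boundaries: 2024-03-04 08:10:00 to 2024-03-04 08:30:00
2. Filter for WARNING events within this window
3. Count matching events: 1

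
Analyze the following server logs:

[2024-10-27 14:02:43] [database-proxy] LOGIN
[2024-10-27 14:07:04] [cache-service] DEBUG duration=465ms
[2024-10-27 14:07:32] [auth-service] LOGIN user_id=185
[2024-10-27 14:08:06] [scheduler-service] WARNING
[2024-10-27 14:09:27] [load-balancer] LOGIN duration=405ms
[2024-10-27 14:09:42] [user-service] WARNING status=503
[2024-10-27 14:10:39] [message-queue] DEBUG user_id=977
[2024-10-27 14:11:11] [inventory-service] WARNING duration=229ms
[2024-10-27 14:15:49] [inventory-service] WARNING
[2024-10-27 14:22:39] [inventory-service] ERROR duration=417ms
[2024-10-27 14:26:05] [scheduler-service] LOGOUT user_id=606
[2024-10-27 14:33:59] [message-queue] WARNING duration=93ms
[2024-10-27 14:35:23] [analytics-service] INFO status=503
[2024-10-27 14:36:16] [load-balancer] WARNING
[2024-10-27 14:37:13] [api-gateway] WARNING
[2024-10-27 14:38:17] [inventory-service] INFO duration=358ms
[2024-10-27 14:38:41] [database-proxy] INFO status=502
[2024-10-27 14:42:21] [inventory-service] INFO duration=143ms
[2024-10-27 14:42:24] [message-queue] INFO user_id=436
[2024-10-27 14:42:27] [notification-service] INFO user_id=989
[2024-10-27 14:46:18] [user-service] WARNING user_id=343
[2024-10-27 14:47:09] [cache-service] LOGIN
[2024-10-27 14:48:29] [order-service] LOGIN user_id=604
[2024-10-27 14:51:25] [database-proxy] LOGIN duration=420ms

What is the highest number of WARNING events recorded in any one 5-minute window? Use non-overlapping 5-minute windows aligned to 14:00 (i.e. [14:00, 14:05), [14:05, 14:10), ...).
2

To find the burst window:

1. Divide the log period into non-overlapping 5-minute windows starting at 14:00
2. Count WARNING events in each window
3. Find the window with maximum count
4. Maximum events in a window: 2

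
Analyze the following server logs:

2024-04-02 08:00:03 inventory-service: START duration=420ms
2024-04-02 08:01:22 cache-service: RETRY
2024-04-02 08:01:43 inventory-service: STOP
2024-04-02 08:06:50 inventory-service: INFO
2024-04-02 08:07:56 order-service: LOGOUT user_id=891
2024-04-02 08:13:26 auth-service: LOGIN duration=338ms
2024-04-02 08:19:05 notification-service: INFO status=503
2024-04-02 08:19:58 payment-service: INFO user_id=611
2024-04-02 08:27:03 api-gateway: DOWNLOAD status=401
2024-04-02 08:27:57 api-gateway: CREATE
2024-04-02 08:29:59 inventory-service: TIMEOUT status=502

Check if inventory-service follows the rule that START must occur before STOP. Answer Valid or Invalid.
Valid

To validate ordering:

1. Required order: START → STOP
2. Rule: START must occur before STOP
3. Check actual order of events for inventory-service
4. Result: Valid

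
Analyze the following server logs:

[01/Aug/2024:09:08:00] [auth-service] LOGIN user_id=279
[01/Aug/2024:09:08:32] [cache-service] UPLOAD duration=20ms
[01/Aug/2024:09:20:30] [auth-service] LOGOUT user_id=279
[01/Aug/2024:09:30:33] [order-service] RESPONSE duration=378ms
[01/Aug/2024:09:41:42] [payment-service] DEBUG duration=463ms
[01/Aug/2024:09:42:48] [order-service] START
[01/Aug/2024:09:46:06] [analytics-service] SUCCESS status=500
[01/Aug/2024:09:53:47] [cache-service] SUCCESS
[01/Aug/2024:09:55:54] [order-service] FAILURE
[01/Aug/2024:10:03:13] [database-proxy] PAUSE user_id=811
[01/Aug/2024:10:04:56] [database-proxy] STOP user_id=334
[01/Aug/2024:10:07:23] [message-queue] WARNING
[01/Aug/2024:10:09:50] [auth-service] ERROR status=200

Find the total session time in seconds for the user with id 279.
750

To calculate session duration:

1. Find LOGIN event for user_id=279: 01/Aug/2024:09:08:00
2. Find LOGOUT event for user_id=279: 01/Aug/2024:09:20:30
3. Session duration: 01/Aug/2024:09:20:30 - 01/Aug/2024:09:08:00 = 750 seconds (12 minutes)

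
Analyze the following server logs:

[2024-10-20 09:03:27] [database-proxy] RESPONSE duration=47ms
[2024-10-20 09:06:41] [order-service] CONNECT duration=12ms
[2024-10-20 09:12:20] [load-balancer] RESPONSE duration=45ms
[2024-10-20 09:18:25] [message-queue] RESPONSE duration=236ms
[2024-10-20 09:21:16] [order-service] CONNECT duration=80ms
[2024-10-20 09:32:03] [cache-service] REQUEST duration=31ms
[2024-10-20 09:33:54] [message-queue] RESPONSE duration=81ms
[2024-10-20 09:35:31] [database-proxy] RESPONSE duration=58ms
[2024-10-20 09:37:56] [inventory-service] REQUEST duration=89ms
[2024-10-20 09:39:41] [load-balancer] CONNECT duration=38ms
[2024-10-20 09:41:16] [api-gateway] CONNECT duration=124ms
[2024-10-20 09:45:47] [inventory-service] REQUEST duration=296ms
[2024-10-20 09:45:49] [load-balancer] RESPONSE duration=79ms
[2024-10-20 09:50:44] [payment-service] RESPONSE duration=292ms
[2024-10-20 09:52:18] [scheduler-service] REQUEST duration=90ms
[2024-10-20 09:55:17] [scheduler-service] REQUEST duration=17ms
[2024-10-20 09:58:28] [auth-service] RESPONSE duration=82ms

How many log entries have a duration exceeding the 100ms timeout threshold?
4

To count timeouts:

1. Threshold: 100ms
2. Extract duration from each log entry
3. Count entries where duration > 100
4. Timeout count: 4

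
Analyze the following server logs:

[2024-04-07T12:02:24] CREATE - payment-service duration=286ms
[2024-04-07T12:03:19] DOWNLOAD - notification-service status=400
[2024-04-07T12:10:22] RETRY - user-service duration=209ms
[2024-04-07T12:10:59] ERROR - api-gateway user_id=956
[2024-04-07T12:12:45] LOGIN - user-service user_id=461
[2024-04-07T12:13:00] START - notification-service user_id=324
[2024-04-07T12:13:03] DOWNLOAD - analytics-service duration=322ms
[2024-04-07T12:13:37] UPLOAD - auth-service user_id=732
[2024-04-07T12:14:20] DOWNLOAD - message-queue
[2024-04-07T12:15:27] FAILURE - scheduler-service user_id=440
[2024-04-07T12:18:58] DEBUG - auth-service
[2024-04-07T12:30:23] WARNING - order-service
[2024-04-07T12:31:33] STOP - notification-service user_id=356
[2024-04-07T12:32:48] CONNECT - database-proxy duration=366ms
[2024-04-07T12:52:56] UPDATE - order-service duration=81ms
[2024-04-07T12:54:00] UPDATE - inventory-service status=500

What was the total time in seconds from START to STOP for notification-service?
1113

To calculate state duration:

1. Find START event for notification-service: 2024-04-07T12:13:00
2. Find STOP event for notification-service: 2024-04-07T12:31:33
3. Calculate duration: 2024-04-07T12:31:33 - 2024-04-07T12:13:00 = 1113 seconds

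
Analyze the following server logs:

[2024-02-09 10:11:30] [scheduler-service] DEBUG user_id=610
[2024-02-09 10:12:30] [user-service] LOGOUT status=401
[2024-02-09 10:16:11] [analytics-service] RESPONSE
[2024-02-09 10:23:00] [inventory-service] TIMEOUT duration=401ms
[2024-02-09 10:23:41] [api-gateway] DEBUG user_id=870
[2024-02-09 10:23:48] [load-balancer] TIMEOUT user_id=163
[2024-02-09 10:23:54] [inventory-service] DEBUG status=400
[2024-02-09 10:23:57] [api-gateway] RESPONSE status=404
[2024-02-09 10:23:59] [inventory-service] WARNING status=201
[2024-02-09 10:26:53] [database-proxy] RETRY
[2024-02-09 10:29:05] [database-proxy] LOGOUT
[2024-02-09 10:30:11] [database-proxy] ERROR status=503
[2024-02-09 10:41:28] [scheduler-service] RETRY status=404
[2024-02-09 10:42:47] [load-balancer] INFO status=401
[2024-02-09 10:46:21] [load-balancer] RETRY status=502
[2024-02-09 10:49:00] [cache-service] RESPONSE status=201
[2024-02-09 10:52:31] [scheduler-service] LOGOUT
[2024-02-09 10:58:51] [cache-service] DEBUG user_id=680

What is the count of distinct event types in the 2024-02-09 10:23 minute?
4

To count unique event types:

1. Filter events in the minute starting at 2024-02-09 10:23
2. Extract event types from matching entries
3. Count unique types: 4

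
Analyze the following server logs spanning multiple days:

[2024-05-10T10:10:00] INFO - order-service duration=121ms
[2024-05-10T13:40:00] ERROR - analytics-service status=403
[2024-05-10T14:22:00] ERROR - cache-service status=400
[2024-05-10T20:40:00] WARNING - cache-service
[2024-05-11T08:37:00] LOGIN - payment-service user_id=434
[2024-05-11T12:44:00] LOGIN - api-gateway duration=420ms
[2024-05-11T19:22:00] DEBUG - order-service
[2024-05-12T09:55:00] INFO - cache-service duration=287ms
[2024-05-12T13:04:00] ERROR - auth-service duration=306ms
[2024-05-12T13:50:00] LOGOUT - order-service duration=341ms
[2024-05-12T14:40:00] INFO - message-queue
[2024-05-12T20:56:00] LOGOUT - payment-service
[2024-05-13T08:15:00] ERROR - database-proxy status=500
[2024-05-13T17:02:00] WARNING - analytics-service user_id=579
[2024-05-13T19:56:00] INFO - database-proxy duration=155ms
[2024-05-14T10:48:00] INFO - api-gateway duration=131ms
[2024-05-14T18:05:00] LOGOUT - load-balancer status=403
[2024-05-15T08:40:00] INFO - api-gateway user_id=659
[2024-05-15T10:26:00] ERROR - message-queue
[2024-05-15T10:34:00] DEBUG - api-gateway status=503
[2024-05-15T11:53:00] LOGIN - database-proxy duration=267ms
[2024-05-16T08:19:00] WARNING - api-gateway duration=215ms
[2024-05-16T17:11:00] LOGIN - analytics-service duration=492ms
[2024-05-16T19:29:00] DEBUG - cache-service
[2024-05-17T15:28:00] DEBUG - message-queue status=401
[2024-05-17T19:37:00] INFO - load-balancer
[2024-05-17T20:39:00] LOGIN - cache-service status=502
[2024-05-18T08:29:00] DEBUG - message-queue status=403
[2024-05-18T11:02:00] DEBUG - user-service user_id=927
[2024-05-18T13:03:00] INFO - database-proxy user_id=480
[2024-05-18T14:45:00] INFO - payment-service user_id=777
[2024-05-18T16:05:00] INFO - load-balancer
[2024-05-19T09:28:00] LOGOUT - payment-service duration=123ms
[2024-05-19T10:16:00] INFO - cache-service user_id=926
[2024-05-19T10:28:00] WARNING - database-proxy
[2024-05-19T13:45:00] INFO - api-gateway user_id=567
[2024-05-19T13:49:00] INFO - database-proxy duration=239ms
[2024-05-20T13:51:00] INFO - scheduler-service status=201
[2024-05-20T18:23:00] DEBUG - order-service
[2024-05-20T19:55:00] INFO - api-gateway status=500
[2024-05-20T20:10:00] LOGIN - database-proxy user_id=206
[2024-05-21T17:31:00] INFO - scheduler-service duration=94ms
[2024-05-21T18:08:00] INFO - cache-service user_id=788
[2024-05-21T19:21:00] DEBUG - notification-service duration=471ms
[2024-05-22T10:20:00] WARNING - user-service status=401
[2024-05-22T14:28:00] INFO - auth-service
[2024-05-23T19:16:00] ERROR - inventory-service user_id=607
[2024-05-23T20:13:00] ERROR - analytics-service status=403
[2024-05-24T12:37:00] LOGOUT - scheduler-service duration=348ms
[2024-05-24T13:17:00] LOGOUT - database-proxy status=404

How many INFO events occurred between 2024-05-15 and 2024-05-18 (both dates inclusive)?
5

To filter by date range:

1. Date range: 2024-05-15 through 2024-05-18, both dates inclusive
2. Filter for INFO events whose date falls in this range
3. Count matching events: 5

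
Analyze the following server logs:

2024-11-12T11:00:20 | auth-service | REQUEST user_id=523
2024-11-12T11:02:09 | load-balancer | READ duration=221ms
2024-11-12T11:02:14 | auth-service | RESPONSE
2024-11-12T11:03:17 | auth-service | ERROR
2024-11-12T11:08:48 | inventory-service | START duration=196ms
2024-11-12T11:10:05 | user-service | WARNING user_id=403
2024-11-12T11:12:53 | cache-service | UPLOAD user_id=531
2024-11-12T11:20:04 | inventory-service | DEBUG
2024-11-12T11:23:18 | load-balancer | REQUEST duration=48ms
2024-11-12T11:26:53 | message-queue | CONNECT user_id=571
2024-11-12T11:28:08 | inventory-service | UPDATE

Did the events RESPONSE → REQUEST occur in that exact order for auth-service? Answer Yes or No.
No

To verify sequence order:

1. Find all events in sequence RESPONSE → REQUEST for auth-service
2. Extract their timestamps
3. Check if timestamps are in ascending order
4. Result: No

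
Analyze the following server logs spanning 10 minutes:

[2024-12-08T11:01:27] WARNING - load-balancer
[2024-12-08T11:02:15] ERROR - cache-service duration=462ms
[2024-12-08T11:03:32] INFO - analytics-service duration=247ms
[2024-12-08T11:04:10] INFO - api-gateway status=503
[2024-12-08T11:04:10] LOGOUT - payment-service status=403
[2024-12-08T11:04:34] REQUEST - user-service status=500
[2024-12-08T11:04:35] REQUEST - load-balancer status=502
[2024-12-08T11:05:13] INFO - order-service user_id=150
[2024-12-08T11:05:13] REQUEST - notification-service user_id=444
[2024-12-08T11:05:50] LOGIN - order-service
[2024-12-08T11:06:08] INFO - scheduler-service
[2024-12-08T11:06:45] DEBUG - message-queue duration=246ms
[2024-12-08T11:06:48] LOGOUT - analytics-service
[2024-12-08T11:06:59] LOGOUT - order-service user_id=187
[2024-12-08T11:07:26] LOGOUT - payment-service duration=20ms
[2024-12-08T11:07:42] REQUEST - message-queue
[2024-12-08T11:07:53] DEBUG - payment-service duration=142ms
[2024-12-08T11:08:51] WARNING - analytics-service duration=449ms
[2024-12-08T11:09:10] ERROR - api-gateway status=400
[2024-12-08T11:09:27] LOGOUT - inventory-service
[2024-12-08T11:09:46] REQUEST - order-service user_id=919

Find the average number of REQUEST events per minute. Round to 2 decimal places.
0.5

To calculate the rate:

1. Count total REQUEST events: 5
2. Total time period: 10 minutes
3. Rate = 5 / 10 = 0.5 events per minute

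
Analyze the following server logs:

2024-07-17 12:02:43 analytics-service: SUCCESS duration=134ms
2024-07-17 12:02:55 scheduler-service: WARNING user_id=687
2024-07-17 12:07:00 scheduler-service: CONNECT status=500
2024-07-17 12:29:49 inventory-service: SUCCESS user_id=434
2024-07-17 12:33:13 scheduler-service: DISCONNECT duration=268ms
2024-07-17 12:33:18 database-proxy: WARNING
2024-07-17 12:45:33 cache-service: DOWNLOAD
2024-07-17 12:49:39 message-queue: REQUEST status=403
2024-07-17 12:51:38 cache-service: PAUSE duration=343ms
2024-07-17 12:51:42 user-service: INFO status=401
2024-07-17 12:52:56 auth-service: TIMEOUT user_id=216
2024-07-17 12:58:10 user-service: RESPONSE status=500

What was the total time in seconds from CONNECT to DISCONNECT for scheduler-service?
1573

To calculate state duration:

1. Find CONNECT event for scheduler-service: 2024-07-17 12:07:00
2. Find DISCONNECT event for scheduler-service: 2024-07-17 12:33:13
3. Calculate duration: 2024-07-17 12:33:13 - 2024-07-17 12:07:00 = 1573 seconds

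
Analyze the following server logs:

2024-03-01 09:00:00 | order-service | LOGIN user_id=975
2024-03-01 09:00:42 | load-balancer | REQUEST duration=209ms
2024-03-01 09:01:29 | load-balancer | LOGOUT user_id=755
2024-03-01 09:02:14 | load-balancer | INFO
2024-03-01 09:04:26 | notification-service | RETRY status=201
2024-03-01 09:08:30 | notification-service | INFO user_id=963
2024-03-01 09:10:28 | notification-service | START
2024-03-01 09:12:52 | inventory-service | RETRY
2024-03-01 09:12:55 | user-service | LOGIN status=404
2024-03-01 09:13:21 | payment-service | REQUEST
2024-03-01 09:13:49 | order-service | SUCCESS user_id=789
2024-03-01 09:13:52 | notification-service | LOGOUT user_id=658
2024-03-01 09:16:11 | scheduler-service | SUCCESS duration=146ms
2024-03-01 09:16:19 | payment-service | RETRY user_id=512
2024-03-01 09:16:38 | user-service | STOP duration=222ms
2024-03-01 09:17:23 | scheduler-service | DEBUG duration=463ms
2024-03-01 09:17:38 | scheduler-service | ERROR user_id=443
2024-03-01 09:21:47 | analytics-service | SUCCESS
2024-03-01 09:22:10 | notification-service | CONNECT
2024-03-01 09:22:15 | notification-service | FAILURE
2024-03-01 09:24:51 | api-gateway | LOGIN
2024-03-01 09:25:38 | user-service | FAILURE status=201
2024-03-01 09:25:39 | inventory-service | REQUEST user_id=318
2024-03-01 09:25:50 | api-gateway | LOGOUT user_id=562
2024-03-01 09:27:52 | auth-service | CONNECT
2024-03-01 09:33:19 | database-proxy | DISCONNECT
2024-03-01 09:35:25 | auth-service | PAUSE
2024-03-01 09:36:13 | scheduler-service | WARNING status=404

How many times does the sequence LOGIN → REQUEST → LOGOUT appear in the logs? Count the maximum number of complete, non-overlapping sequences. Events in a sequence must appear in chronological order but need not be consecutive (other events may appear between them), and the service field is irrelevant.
3

To count sequences:

1. Look for pattern: LOGIN → REQUEST → LOGOUT
2. Greedily scan the log in chronological order, matching each sequence element in turn (ignoring service)
3. Each time the full pattern completes, increment the count and restart matching from the next event
4. Complete non-overlapping sequences found: 3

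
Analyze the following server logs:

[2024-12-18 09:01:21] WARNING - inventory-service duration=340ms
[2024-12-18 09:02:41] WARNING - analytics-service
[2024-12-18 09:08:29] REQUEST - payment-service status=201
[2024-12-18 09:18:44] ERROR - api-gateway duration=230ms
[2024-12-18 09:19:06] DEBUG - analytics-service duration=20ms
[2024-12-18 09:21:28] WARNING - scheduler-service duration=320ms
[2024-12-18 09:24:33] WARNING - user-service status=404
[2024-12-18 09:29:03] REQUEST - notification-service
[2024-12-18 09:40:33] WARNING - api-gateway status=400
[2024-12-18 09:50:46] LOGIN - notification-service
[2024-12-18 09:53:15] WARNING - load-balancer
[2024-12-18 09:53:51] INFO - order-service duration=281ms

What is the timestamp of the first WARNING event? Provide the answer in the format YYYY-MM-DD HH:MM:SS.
2024-12-18 09:01:21

To find the first event:

1. Filter for all WARNING events
2. Sort by timestamp
3. Select the first one
4. Timestamp: 2024-12-18 09:01:21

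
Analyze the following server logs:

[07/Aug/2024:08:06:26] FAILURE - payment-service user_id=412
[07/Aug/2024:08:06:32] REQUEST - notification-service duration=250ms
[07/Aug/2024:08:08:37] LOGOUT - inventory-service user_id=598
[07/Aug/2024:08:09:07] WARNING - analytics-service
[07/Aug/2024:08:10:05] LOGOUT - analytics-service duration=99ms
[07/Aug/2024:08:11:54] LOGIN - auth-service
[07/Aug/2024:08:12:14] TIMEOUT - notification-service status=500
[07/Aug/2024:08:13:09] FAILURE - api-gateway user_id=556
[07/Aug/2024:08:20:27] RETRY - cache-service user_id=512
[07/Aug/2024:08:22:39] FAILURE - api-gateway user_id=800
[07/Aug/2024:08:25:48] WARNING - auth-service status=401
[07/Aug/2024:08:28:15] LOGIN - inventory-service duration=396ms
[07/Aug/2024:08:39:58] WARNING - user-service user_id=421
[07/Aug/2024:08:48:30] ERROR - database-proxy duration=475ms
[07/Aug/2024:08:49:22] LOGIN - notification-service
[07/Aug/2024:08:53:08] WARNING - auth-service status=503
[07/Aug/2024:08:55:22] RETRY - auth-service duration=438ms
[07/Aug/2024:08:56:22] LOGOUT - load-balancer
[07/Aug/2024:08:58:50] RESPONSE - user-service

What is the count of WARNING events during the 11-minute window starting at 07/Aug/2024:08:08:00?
1

To count events in the time window:

1. Window boundaries: 07/Aug/2024:08:08:00 to 07/Aug/2024:08:19:00
2. Filter for WARNING events within this window
3. Count matching events: 1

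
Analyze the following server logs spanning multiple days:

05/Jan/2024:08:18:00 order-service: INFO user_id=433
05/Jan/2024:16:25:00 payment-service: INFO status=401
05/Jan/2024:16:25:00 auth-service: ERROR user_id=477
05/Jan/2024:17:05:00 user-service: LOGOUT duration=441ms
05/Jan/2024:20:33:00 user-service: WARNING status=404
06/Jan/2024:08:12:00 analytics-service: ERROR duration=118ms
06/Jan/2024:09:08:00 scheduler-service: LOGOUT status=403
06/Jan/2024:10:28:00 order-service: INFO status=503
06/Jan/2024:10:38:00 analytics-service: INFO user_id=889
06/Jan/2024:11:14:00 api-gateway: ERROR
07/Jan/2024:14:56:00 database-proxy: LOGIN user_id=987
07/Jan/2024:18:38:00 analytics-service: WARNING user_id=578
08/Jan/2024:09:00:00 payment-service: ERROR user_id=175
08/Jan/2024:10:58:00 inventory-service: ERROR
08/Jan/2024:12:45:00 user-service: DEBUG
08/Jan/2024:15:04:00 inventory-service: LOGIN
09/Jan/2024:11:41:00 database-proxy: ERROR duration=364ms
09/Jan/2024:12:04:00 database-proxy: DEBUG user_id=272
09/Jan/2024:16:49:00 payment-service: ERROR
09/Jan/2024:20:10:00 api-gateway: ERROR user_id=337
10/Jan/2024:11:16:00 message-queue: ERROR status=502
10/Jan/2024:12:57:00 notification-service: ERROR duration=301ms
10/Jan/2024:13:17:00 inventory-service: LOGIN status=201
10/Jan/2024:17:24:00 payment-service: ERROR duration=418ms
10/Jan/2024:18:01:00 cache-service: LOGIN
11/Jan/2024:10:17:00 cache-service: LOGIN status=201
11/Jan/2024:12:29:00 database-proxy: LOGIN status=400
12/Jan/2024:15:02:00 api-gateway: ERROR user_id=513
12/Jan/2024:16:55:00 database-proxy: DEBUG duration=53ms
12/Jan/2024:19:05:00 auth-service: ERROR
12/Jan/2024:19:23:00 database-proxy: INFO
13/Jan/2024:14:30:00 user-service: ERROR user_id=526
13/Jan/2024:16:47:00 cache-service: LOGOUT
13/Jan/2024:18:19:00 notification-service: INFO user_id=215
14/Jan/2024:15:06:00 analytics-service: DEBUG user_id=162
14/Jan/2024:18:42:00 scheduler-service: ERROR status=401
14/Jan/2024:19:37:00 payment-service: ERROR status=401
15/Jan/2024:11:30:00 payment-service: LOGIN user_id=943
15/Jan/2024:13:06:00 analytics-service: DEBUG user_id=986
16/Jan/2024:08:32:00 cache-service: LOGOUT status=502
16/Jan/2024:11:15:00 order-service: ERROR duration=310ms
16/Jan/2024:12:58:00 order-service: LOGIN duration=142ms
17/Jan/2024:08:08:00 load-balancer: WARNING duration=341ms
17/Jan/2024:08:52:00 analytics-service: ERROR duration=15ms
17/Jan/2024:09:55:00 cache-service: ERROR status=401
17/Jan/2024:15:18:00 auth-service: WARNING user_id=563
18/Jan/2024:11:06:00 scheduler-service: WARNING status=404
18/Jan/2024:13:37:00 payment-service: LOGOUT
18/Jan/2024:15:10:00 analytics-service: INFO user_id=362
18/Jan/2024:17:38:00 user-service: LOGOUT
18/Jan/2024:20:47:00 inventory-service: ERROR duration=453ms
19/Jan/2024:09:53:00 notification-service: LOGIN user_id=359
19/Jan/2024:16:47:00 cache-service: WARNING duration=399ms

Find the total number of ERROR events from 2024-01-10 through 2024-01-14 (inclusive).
8

To filter by date range:

1. Date range: 2024-01-10 through 2024-01-14, both dates inclusive
2. Filter for ERROR events whose date falls in this range
3. Count matching events: 8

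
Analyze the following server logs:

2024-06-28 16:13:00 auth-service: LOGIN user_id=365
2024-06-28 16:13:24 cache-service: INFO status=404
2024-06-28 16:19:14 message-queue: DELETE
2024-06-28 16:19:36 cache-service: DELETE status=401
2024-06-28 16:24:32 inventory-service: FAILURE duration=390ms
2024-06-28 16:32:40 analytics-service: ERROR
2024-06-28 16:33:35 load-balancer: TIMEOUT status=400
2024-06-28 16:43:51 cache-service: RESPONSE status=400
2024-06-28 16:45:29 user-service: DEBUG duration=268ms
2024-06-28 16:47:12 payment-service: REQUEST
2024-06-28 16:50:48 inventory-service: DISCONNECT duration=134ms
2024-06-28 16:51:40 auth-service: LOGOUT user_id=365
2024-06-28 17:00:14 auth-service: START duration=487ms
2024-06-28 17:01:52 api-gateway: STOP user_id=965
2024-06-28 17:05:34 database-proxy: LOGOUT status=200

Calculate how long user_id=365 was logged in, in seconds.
2320

To calculate session duration:

1. Find LOGIN event for user_id=365: 2024-06-28 16:13:00
2. Find LOGOUT event for user_id=365: 2024-06-28 16:51:40
3. Session duration: 2024-06-28 16:51:40 - 2024-06-28 16:13:00 = 2320 seconds (38 minutes)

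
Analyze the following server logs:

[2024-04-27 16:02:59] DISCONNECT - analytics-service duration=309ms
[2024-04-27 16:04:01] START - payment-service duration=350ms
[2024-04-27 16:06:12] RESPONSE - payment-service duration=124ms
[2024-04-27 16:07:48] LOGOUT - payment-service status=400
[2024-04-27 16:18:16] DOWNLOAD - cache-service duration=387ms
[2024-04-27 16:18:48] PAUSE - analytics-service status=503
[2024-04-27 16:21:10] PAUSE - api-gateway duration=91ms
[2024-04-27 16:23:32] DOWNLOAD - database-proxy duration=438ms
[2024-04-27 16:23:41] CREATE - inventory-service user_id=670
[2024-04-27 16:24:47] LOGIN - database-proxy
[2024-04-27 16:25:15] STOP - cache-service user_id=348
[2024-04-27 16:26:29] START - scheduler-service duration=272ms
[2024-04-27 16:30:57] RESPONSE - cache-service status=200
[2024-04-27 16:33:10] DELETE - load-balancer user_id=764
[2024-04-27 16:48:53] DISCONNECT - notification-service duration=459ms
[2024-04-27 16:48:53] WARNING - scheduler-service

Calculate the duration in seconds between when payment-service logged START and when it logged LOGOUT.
227

To find the time between events:

1. Locate the first START event for payment-service: 2024-04-27 16:04:01
2. Locate the first LOGOUT event for payment-service: 2024-04-27 16:07:48
3. Calculate the difference: 2024-04-27 16:07:48 - 2024-04-27 16:04:01 = 227 seconds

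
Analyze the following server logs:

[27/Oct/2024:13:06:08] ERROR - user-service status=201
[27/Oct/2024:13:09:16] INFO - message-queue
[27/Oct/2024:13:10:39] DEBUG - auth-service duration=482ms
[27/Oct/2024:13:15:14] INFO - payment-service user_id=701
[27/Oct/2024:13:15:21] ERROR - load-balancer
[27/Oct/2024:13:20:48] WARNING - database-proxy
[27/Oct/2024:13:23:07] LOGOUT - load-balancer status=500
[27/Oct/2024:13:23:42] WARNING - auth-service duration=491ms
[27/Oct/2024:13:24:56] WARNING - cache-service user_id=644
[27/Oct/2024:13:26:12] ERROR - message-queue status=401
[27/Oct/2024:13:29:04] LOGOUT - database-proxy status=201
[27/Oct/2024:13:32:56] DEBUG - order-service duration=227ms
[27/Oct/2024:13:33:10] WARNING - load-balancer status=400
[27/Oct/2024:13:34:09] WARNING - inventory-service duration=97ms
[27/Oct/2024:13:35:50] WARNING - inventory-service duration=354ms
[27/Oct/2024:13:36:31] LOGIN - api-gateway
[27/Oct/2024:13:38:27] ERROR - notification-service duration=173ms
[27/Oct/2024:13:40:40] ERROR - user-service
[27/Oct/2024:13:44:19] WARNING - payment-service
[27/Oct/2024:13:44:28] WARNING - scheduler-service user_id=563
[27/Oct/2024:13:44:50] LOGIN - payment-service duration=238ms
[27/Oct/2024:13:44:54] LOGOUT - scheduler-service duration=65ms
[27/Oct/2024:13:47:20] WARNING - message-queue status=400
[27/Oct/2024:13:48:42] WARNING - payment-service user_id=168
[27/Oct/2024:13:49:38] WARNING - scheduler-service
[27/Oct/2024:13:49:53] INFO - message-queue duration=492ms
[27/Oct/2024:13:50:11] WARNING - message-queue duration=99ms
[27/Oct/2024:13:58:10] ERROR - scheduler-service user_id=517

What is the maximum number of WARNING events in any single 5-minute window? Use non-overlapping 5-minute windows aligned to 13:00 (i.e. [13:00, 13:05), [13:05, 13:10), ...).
3

To find the burst window:

1. Divide the log period into non-overlapping 5-minute windows starting at 13:00
2. Count WARNING events in each window
3. Find the window with maximum count
4. Maximum events in a window: 3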